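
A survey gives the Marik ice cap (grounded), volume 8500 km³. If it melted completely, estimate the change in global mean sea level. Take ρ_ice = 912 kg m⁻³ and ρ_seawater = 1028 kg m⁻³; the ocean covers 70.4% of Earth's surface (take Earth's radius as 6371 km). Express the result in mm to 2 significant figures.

Marik: 8500 km³ × (912/1028) = 7541 km³ of water.
Spread over 3.59×10^14 m² of ocean, Δh = 7.541×10^12 / 3.59×10^14 = 0.0210 m = 21 mm.

≈ 21 mm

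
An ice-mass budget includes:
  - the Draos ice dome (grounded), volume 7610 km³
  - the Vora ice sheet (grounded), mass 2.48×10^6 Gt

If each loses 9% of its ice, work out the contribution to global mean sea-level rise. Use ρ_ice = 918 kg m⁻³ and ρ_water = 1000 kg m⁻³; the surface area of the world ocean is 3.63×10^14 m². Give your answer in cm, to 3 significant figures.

Draos: 0.09 × 7610 km³ × (918/1000) = 628.7 km³ of water.
Vora: 0.09 × 2.48×10^6 Gt = 2.232×10^17 kg; dividing by ρ_w = 1000 kg m⁻³ gives 2.232×10^14 m³ of water.
Total added water ≈ 2.238×10^14 m³ over 3.63×10^14 m² → Δh = 0.617 m = 61.7 cm.

≈ 61.7 cm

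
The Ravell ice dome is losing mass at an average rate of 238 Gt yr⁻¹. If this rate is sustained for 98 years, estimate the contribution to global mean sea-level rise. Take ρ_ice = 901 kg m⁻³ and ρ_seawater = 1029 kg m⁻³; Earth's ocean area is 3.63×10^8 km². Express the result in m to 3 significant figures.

Total mass lost = 238 Gt/yr × 98 yr = 2.332×10^4 Gt = 2.332×10^16 kg.
ρ_w = 1029 kg m⁻³, so water volume = 2.332×10^16 / 1029 = 2.267×10^13 m³.
Δh = 2.267×10^13 / 3.63×10^14 = 0.0624 m.

≈ 0.0624 m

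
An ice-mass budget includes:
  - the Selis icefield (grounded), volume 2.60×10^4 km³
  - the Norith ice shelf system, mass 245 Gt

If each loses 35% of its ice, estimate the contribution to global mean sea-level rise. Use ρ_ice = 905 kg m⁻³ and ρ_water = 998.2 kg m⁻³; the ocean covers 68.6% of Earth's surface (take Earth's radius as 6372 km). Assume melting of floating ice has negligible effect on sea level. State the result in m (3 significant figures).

≈ 0.0236 m

Selis: 0.35 × 2.60×10^4 km³ × (905/998.2) = 8250 km³ of water.
The Norith ice shelf system is floating and already displaces its own weight of water, so its melt adds essentially nothing to sea level.
Total added water ≈ 8.250×10^12 m³ over 3.50×10^14 m² → Δh = 0.0236 m.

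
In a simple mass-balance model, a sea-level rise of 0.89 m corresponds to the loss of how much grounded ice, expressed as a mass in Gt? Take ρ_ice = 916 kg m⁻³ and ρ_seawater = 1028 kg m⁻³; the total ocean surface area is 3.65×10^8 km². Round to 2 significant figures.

Required water volume = Δh × A = 0.89 m × 3.65×10^14 m² = 3.248×10^14 m³.
ρ_w = 1028 kg m⁻³, so the mass of water = 3.248×10^14 m³ × 1028 kg m⁻³ = 3.339×10^17 kg = 3.3×10^5 Gt (and the same mass of ice, by conservation).

≈ 3.3×10^5 Gt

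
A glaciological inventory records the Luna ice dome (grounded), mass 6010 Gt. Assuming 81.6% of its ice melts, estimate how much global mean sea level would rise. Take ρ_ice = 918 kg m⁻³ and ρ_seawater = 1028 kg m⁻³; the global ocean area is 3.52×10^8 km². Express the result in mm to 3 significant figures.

Luna: 0.816 × 6010 Gt = 4.904×10^15 kg; dividing by ρ_w = 1028 kg m⁻³ gives 4.771×10^12 m³ of water.
Spread over 3.52×10^14 m² of ocean, Δh = 4.771×10^12 / 3.52×10^14 = 0.0136 m = 13.6 mm.

≈ 13.6 mm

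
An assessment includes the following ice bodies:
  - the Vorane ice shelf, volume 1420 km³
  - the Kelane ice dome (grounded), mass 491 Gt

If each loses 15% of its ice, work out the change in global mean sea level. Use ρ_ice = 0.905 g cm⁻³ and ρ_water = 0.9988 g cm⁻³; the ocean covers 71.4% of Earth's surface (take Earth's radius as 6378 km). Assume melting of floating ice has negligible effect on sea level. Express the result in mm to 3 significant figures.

The Vorane ice shelf is floating and already displaces its own weight of water, so its melt adds essentially nothing to sea level.
Kelane: 0.15 × 491 Gt = 7.365×10^13 kg; dividing by ρ_w = 0.9988 g cm⁻³ = 998.8 kg m⁻³ gives 7.374×10^10 m³ of water.
Total added water ≈ 7.374×10^10 m³ over 3.65×10^14 m² → Δh = 2.02×10^-4 m = 0.202 mm.

≈ 0.202 mm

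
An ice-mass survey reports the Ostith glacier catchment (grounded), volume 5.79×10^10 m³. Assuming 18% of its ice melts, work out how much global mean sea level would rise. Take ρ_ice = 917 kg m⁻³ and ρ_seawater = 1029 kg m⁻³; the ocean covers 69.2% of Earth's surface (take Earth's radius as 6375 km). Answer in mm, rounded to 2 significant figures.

Ostith: 0.18 × 5.79×10^10 m³ × (917/1029) = 9.288×10^9 m³ of water.
Spread over 3.53×10^14 m² of ocean, Δh = 9.288×10^9 / 3.53×10^14 = 2.63×10^-5 m = 0.026 mm.

≈ 0.026 mm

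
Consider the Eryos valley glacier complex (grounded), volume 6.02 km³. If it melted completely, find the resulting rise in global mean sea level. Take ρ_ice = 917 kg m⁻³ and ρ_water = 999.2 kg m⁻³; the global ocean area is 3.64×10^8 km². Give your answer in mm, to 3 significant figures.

Eryos: 6.02 km³ × (917/999.2) = 5.525 km³ of water.
Spread over 3.64×10^14 m² of ocean, Δh = 5.525×10^9 / 3.64×10^14 = 1.52×10^-5 m = 0.0152 mm.

≈ 0.0152 mm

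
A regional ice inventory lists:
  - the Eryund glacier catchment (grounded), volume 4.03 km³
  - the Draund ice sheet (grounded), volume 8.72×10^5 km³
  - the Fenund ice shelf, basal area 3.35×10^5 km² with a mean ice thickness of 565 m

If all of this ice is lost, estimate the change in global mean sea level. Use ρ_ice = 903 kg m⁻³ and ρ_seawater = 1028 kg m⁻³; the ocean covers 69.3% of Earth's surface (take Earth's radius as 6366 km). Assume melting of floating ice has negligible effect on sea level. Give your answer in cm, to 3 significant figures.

≈ 217 cm

Eryund: 4.03 km³ × (903/1028) = 3.540 km³ of water.
Draund: 8.72×10^5 km³ × (903/1028) = 7.660×10^5 km³ of water.
The Fenund ice shelf is floating and already displaces its own weight of water, so its melt adds essentially nothing to sea level.
Total added water ≈ 7.660×10^14 m³ over 3.53×10^14 m² → Δh = 2.17 m = 217 cm.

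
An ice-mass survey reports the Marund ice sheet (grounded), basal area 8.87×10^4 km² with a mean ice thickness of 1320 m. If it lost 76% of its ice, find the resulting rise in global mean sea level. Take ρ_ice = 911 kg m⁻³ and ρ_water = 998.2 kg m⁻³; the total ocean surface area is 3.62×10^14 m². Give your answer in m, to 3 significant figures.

Marund: ice volume = 8.87×10^4 km² × 1320 m = 1.171×10^5 km³; 0.76 × 1.171×10^5 × (911/998.2) = 8.121×10^4 km³ of water.
Spread over 3.62×10^14 m² of ocean, Δh = 8.121×10^13 / 3.62×10^14 = 0.224 m.

≈ 0.224 m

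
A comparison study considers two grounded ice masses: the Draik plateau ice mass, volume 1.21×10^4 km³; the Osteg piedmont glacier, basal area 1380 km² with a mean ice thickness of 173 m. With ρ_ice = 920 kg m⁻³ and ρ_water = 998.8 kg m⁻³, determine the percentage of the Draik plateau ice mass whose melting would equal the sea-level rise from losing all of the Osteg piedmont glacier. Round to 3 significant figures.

Equal sea-level rise means equal mass of meltwater, i.e. equal mass of ice lost.
Ice mass of Osteg: 2.196×10^14 kg; ice mass of Draik: 1.113×10^16 kg.
Fraction required = 2.196×10^14 / 1.113×10^16 = 0.0197 → 1.97 %.

≈ 1.97 %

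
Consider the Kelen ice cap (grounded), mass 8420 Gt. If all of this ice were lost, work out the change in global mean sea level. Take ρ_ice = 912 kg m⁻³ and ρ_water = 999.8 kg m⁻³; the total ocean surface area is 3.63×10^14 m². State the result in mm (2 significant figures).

Kelen: 8420 Gt = 8.420×10^15 kg; dividing by ρ_w = 999.8 kg m⁻³ gives 8.422×10^12 m³ of water.
Spread over 3.63×10^14 m² of ocean, Δh = 8.422×10^12 / 3.63×10^14 = 0.0232 m = 23 mm.

≈ 23 mm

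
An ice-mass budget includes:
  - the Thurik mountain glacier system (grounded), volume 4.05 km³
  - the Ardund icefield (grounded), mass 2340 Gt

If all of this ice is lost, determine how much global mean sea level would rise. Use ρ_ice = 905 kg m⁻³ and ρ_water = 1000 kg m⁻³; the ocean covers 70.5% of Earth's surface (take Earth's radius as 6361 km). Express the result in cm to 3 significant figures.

Thurik: 4.05 km³ × (905/1000) = 3.665 km³ of water.
Ardund: 2340 Gt = 2.340×10^15 kg; dividing by ρ_w = 1000 kg m⁻³ gives 2.340×10^12 m³ of water.
Total added water ≈ 2.344×10^12 m³ over 3.58×10^14 m² → Δh = 6.54×10^-3 m = 0.654 cm.

≈ 0.654 cm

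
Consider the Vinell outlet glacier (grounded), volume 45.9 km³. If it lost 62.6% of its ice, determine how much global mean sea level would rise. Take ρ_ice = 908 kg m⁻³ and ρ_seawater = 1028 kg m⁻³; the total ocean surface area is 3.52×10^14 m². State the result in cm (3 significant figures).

≈ 7.21×10^-3 cm

Vinell: 0.626 × 45.9 km³ × (908/1028) = 25.38 km³ of water.
Spread over 3.52×10^14 m² of ocean, Δh = 2.538×10^10 / 3.52×10^14 = 7.21×10^-5 m = 7.21×10^-3 cm.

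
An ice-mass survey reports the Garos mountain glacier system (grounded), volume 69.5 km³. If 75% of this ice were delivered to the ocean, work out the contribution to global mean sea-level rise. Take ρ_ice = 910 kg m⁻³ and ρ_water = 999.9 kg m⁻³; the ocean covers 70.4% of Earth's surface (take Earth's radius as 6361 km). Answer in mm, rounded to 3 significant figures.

Garos: 0.75 × 69.5 km³ × (910/999.9) = 47.44 km³ of water.
Spread over 3.58×10^14 m² of ocean, Δh = 4.744×10^10 / 3.58×10^14 = 1.33×10^-4 m = 0.133 mm.

≈ 0.133 mm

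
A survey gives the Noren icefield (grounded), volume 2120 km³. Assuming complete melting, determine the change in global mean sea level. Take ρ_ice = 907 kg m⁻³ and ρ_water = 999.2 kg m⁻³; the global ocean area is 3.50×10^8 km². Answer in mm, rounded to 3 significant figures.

≈ 5.50 mm

Noren: 2120 km³ × (907/999.2) = 1924 km³ of water.
Spread over 3.50×10^14 m² of ocean, Δh = 1.924×10^12 / 3.50×10^14 = 5.50×10^-3 m = 5.50 mm.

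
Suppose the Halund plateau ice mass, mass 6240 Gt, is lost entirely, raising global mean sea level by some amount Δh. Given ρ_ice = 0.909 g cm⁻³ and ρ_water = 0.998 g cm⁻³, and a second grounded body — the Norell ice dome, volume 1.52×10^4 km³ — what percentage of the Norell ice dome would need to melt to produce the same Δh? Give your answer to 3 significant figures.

≈ 45.2 %

Equal sea-level rise means equal mass of meltwater, i.e. equal mass of ice lost.
Ice mass of Halund: 6.240×10^15 kg; ice mass of Norell: 1.382×10^16 kg.
Fraction required = 6.240×10^15 / 1.382×10^16 = 0.452 → 45.2 %.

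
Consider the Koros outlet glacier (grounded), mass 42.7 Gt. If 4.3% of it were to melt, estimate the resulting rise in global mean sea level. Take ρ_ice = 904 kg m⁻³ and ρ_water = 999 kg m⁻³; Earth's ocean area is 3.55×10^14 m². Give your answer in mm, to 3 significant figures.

≈ 5.18×10^-3 mm

Koros: 0.043 × 42.7 Gt = 1.836×10^12 kg; dividing by ρ_w = 999 kg m⁻³ gives 1.838×10^9 m³ of water.
Spread over 3.55×10^14 m² of ocean, Δh = 1.838×10^9 / 3.55×10^14 = 5.18×10^-6 m = 5.18×10^-3 mm.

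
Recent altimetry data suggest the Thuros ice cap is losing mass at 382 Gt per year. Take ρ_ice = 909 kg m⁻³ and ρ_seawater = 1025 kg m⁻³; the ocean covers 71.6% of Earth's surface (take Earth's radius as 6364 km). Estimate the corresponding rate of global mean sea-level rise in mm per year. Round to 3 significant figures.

≈ 1.02 mm/yr

ρ_w = 1025 kg m⁻³. Annual water volume added = 382 Gt / ρ_w = 3.820×10^14 kg / 1025 kg m⁻³ = 3.727×10^11 m³.
Δh per year = 3.727×10^11 / 3.64×10^14 = 1.02×10^-3 m = 1.02 mm.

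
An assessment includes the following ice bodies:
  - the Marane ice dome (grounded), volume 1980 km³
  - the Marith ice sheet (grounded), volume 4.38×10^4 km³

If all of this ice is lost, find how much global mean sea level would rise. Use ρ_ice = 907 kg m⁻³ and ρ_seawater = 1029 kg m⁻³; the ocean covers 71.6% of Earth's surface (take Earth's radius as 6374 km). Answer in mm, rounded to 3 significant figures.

Marane: 1980 km³ × (907/1029) = 1745 km³ of water.
Marith: 4.38×10^4 km³ × (907/1029) = 3.861×10^4 km³ of water.
Total added water ≈ 4.035×10^13 m³ over 3.66×10^14 m² → Δh = 0.110 m = 110 mm.

≈ 110 mm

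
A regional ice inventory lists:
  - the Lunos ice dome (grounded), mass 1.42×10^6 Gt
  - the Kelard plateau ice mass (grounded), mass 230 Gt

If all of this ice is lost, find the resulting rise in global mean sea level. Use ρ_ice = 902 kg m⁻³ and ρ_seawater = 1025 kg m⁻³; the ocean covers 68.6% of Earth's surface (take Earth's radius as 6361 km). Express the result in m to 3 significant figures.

≈ 3.97 m

Lunos: 1.42×10^6 Gt = 1.420×10^18 kg; dividing by ρ_w = 1025 kg m⁻³ gives 1.385×10^15 m³ of water.
Kelard: 230 Gt = 2.300×10^14 kg; dividing by ρ_w = 1025 kg m⁻³ gives 2.244×10^11 m³ of water.
Total added water ≈ 1.386×10^15 m³ over 3.49×10^14 m² → Δh = 3.97 m.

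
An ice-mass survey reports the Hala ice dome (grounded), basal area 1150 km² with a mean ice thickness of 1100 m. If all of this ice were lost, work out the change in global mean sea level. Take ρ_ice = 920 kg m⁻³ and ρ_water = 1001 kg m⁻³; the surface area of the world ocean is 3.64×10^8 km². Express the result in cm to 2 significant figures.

≈ 0.32 cm

Hala: ice volume = 1150 km² × 1100 m = 1265 km³; 1265 × (920/1001) = 1163 km³ of water.
Spread over 3.64×10^14 m² of ocean, Δh = 1.163×10^12 / 3.64×10^14 = 3.19×10^-3 m = 0.32 cm.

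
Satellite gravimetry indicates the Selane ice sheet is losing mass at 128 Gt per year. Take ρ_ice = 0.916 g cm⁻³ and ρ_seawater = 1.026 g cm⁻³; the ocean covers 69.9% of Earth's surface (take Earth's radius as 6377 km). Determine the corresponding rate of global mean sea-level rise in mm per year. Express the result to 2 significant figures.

≈ 0.35 mm/yr

ρ_w = 1.026 g cm⁻³ = 1026 kg m⁻³. Annual water volume added = 128 Gt / ρ_w = 1.280×10^14 kg / 1026 kg m⁻³ = 1.248×10^11 m³.
Δh per year = 1.248×10^11 / 3.57×10^14 = 3.49×10^-4 m = 0.35 mm.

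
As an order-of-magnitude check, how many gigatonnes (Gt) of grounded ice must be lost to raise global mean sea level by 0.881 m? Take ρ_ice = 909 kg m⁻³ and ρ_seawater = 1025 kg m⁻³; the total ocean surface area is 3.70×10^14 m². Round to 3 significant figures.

Required water volume = Δh × A = 0.881 m × 3.70×10^14 m² = 3.260×10^14 m³.
ρ_w = 1025 kg m⁻³, so the mass of water = 3.260×10^14 m³ × 1025 kg m⁻³ = 3.341×10^17 kg = 3.34×10^5 Gt (and the same mass of ice, by conservation).

≈ 3.34×10^5 Gt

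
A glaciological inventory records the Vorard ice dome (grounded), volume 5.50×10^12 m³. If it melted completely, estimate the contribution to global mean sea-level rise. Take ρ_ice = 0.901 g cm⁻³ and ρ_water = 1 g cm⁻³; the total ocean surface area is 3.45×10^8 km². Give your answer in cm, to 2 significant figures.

≈ 1.4 cm

Vorard: 5.50×10^12 m³ × (901/1000) = 4.956×10^12 m³ of water.
Spread over 3.45×10^14 m² of ocean, Δh = 4.956×10^12 / 3.45×10^14 = 0.0144 m = 1.4 cm.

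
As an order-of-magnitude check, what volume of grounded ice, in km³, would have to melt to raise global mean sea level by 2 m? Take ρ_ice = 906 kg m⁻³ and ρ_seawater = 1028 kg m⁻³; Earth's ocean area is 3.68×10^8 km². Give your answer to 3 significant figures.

Required water volume = Δh × A = 2 m × 3.68×10^14 m² = 7.360×10^14 m³ = 7.360×10^5 km³.
Ice volume = water volume × ρ_w/ρ_ice = 7.360×10^5 × 1028/906 = 8.35×10^5 km³.

≈ 8.35×10^5 km³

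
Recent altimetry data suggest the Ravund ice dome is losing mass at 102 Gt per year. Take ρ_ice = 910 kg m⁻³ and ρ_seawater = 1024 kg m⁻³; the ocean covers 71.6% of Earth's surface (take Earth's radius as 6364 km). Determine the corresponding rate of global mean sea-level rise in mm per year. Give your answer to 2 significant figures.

≈ 0.27 mm/yr

ρ_w = 1024 kg m⁻³. Annual water volume added = 102 Gt / ρ_w = 1.020×10^14 kg / 1024 kg m⁻³ = 9.961×10^10 m³.
Δh per year = 9.961×10^10 / 3.64×10^14 = 2.73×10^-4 m = 0.27 mm.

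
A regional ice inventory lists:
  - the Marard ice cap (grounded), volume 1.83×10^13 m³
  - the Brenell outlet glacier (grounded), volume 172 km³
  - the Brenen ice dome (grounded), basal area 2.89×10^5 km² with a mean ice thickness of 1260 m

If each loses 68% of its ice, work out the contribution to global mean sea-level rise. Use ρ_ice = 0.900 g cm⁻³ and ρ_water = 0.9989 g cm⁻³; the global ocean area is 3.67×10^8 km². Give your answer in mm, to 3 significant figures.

≈ 639 mm

Marard: 0.68 × 1.83×10^13 m³ × (900/998.9) = 1.121×10^13 m³ of water.
Brenell: 0.68 × 172 km³ × (900/998.9) = 105.4 km³ of water.
Brenen: ice volume = 2.89×10^5 km² × 1260 m = 3.641×10^5 km³; 0.68 × 3.641×10^5 × (900/998.9) = 2.231×10^5 km³ of water.
Total added water ≈ 2.344×10^14 m³ over 3.67×10^14 m² → Δh = 0.639 m = 639 mm.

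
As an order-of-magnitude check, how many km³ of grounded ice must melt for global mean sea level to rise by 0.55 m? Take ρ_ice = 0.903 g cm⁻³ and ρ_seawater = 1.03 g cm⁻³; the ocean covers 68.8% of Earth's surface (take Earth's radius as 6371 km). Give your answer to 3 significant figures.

Required water volume = Δh × A = 0.55 m × 3.51×10^14 m² = 1.930×10^14 m³ = 1.930×10^5 km³.
Ice volume = water volume × ρ_w/ρ_ice = 1.930×10^5 × 1030/903 = 2.20×10^5 km³.

≈ 2.20×10^5 km³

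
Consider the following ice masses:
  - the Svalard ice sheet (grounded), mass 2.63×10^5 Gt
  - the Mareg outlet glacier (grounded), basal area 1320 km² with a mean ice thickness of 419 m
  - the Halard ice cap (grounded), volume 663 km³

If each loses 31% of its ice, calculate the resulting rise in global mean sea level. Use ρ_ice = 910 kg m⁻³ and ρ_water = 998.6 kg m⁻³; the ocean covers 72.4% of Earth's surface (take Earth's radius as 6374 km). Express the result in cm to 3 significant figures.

Svalard: 0.31 × 2.63×10^5 Gt = 8.153×10^16 kg; dividing by ρ_w = 998.6 kg m⁻³ gives 8.164×10^13 m³ of water.
Mareg: ice volume = 1320 km² × 419 m = 553.1 km³; 0.31 × 553.1 × (910/998.6) = 156.2 km³ of water.
Halard: 0.31 × 663 km³ × (910/998.6) = 187.3 km³ of water.
Total added water ≈ 8.199×10^13 m³ over 3.70×10^14 m² → Δh = 0.222 m = 22.2 cm.

≈ 22.2 cm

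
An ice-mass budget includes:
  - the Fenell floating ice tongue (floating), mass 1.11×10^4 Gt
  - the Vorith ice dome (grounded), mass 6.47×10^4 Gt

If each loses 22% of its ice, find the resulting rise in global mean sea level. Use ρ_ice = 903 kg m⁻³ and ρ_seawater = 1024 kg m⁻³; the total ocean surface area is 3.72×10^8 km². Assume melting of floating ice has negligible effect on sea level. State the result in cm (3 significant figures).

≈ 3.74 cm

The Fenell floating ice tongue is floating and already displaces its own weight of water, so its melt adds essentially nothing to sea level.
Vorith: 0.22 × 6.47×10^4 Gt = 1.423×10^16 kg; dividing by ρ_w = 1024 kg m⁻³ gives 1.390×10^13 m³ of water.
Total added water ≈ 1.390×10^13 m³ over 3.72×10^14 m² → Δh = 0.0374 m = 3.74 cm.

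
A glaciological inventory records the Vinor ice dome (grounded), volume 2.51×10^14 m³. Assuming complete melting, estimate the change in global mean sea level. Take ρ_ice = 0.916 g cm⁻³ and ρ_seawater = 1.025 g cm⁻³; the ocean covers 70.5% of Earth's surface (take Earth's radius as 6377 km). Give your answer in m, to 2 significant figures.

Vinor: 2.51×10^14 m³ × (916/1025) = 2.243×10^14 m³ of water.
Spread over 3.60×10^14 m² of ocean, Δh = 2.243×10^14 / 3.60×10^14 = 0.623 m.

≈ 0.62 m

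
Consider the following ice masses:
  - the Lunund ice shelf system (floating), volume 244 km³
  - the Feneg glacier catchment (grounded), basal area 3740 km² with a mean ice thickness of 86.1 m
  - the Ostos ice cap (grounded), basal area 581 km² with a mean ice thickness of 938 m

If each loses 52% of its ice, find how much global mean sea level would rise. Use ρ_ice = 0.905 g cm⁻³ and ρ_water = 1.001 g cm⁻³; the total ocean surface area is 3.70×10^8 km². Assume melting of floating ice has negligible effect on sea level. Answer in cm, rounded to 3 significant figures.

The Lunund ice shelf system is floating and already displaces its own weight of water, so its melt adds essentially nothing to sea level.
Feneg: ice volume = 3740 km² × 86.1 m = 322.0 km³; 0.52 × 322.0 × (905/1001) = 151.4 km³ of water.
Ostos: ice volume = 581 km² × 938 m = 545.0 km³; 0.52 × 545.0 × (905/1001) = 256.2 km³ of water.
Total added water ≈ 4.076×10^11 m³ over 3.70×10^14 m² → Δh = 1.10×10^-3 m = 0.110 cm.

≈ 0.110 cm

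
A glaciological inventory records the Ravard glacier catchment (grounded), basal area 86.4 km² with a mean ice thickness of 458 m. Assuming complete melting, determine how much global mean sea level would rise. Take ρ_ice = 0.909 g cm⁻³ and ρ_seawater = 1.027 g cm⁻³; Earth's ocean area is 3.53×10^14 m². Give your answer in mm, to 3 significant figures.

≈ 0.0992 mm

Ravard: ice volume = 86.4 km² × 458 m = 39.57 km³; 39.57 × (909/1027) = 35.02 km³ of water.
Spread over 3.53×10^14 m² of ocean, Δh = 3.502×10^10 / 3.53×10^14 = 9.92×10^-5 m = 0.0992 mm.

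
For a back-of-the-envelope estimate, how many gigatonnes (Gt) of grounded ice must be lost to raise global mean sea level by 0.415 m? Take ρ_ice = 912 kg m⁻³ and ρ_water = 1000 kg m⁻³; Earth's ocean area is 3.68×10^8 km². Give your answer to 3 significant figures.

≈ 1.53×10^5 Gt

Required water volume = Δh × A = 0.415 m × 3.68×10^14 m² = 1.527×10^14 m³.
ρ_w = 1000 kg m⁻³, so the mass of water = 1.527×10^14 m³ × 1000 kg m⁻³ = 1.527×10^17 kg = 1.53×10^5 Gt (and the same mass of ice, by conservation).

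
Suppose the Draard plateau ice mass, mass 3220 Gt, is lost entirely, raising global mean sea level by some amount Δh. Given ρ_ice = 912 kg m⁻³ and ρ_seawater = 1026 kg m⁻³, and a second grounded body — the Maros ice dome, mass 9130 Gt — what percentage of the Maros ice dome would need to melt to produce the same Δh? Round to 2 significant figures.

Equal sea-level rise means equal mass of meltwater, i.e. equal mass of ice lost.
Ice mass of Draard: 3.220×10^15 kg; ice mass of Maros: 9.130×10^15 kg.
Fraction required = 3.220×10^15 / 9.130×10^15 = 0.353 → 35 %.

≈ 35 %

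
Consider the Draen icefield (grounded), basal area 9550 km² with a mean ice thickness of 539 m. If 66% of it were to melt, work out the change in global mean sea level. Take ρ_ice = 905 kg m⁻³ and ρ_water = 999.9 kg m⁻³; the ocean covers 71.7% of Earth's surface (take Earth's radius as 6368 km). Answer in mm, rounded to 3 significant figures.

Draen: ice volume = 9550 km² × 539 m = 5147 km³; 0.66 × 5147 × (905/999.9) = 3075 km³ of water.
Spread over 3.65×10^14 m² of ocean, Δh = 3.075×10^12 / 3.65×10^14 = 8.42×10^-3 m = 8.42 mm.

≈ 8.42 mm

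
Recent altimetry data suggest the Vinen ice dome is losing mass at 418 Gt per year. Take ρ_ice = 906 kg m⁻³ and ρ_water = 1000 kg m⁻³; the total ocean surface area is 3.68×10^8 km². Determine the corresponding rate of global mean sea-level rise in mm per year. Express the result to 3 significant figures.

ρ_w = 1000 kg m⁻³. Annual water volume added = 418 Gt / ρ_w = 4.180×10^14 kg / 1000 kg m⁻³ = 4.180×10^11 m³.
Δh per year = 4.180×10^11 / 3.68×10^14 = 1.14×10^-3 m = 1.14 mm.

≈ 1.14 mm/yr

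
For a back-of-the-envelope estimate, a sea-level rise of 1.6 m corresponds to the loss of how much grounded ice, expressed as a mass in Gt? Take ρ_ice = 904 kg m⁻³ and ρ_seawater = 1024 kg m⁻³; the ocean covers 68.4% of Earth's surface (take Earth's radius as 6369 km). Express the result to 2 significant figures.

≈ 5.7×10^5 Gt

Required water volume = Δh × A = 1.6 m × 3.49×10^14 m² = 5.579×10^14 m³.
ρ_w = 1024 kg m⁻³, so the mass of water = 5.579×10^14 m³ × 1024 kg m⁻³ = 5.713×10^17 kg = 5.7×10^5 Gt (and the same mass of ice, by conservation).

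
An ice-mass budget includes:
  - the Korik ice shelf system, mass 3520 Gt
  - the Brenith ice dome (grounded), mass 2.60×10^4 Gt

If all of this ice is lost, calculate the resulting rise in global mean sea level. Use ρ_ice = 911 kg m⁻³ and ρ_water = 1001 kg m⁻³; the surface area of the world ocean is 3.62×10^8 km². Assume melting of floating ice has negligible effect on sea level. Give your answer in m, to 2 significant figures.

The Korik ice shelf system is floating and already displaces its own weight of water, so its melt adds essentially nothing to sea level.
Brenith: 2.60×10^4 Gt = 2.600×10^16 kg; dividing by ρ_w = 1001 kg m⁻³ gives 2.597×10^13 m³ of water.
Total added water ≈ 2.597×10^13 m³ over 3.62×10^14 m² → Δh = 0.0718 m.

≈ 0.072 m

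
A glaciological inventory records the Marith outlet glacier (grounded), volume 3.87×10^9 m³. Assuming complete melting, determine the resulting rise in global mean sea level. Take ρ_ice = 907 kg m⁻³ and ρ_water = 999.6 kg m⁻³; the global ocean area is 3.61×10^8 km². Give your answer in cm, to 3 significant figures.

≈ 9.73×10^-4 cm

Marith: 3.87×10^9 m³ × (907/999.6) = 3.511×10^9 m³ of water.
Spread over 3.61×10^14 m² of ocean, Δh = 3.511×10^9 / 3.61×10^14 = 9.73×10^-6 m = 9.73×10^-4 cm.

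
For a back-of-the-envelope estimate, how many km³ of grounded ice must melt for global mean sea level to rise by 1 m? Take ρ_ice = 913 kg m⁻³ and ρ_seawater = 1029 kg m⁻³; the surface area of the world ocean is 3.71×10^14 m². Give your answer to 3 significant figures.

≈ 4.18×10^5 km³

Required water volume = Δh × A = 1 m × 3.71×10^14 m² = 3.710×10^14 m³ = 3.710×10^5 km³.
Ice volume = water volume × ρ_w/ρ_ice = 3.710×10^5 × 1029/913 = 4.18×10^5 km³.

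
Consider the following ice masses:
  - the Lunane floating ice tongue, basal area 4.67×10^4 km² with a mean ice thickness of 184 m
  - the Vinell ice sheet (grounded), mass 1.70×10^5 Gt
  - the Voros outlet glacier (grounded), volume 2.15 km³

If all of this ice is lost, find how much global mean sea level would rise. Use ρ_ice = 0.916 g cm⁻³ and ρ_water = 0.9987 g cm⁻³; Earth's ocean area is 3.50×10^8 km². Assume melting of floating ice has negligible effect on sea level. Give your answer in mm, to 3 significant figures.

≈ 486 mm

The Lunane floating ice tongue is floating and already displaces its own weight of water, so its melt adds essentially nothing to sea level.
Vinell: 1.70×10^5 Gt = 1.700×10^17 kg; dividing by ρ_w = 0.9987 g cm⁻³ = 998.7 kg m⁻³ gives 1.702×10^14 m³ of water.
Voros: 2.15 km³ × (916/998.7) = 1.972 km³ of water.
Total added water ≈ 1.702×10^14 m³ over 3.50×10^14 m² → Δh = 0.486 m = 486 mm.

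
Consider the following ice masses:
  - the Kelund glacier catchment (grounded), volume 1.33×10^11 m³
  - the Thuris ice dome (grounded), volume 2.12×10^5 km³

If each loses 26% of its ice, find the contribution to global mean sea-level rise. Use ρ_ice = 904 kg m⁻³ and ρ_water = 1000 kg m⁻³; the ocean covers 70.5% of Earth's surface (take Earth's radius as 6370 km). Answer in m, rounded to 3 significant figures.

≈ 0.139 m

Kelund: 0.26 × 1.33×10^11 m³ × (904/1000) = 3.126×10^10 m³ of water.
Thuris: 0.26 × 2.12×10^5 km³ × (904/1000) = 4.983×10^4 km³ of water.
Total added water ≈ 4.986×10^13 m³ over 3.59×10^14 m² → Δh = 0.139 m.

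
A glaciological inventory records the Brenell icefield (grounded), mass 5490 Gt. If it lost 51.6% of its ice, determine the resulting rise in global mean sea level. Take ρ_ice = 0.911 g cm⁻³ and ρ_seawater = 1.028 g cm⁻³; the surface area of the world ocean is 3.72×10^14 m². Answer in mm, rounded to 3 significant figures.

Brenell: 0.516 × 5490 Gt = 2.833×10^15 kg; dividing by ρ_w = 1.028 g cm⁻³ = 1028 kg m⁻³ gives 2.756×10^12 m³ of water.
Spread over 3.72×10^14 m² of ocean, Δh = 2.756×10^12 / 3.72×10^14 = 7.41×10^-3 m = 7.41 mm.

≈ 7.41 mm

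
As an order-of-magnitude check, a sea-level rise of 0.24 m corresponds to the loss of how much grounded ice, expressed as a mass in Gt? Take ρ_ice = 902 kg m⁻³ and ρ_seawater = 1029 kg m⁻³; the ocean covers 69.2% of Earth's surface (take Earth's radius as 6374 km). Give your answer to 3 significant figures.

≈ 8.73×10^4 Gt

Required water volume = Δh × A = 0.24 m × 3.53×10^14 m² = 8.479×10^13 m³.
ρ_w = 1029 kg m⁻³, so the mass of water = 8.479×10^13 m³ × 1029 kg m⁻³ = 8.725×10^16 kg = 8.73×10^4 Gt (and the same mass of ice, by conservation).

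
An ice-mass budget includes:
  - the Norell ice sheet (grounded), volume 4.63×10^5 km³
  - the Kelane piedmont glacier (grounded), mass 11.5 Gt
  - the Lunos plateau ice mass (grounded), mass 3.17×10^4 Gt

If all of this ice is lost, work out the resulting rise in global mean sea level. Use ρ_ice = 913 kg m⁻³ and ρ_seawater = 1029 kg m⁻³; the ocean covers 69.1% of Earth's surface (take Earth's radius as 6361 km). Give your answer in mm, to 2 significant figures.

≈ 1300 mm

Norell: 4.63×10^5 km³ × (913/1029) = 4.108×10^5 km³ of water.
Kelane: 11.5 Gt = 1.150×10^13 kg; dividing by ρ_w = 1029 kg m⁻³ gives 1.118×10^10 m³ of water.
Lunos: 3.17×10^4 Gt = 3.170×10^16 kg; dividing by ρ_w = 1029 kg m⁻³ gives 3.081×10^13 m³ of water.
Total added water ≈ 4.416×10^14 m³ over 3.51×10^14 m² → Δh = 1.26 m = 1300 mm.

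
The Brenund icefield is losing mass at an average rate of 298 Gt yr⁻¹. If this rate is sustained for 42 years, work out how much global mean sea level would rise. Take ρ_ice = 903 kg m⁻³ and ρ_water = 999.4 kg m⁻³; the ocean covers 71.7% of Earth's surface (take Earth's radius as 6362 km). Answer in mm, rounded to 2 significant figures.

≈ 34 mm

Total mass lost = 298 Gt/yr × 42 yr = 1.252×10^4 Gt = 1.252×10^16 kg.
ρ_w = 999.4 kg m⁻³, so water volume = 1.252×10^16 / 999.4 = 1.252×10^13 m³.
Δh = 1.252×10^13 / 3.65×10^14 = 0.0343 m = 34 mm.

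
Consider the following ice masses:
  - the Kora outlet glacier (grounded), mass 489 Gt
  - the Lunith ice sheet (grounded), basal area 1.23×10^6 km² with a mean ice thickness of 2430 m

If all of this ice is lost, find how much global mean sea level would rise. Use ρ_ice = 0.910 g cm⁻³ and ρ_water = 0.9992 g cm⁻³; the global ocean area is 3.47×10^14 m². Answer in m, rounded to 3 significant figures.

≈ 7.85 m

Kora: 489 Gt = 4.890×10^14 kg; dividing by ρ_w = 0.9992 g cm⁻³ = 999.2 kg m⁻³ gives 4.894×10^11 m³ of water.
Lunith: ice volume = 1.23×10^6 km² × 2430 m = 2.989×10^6 km³; 2.989×10^6 × (910/999.2) = 2.722×10^6 km³ of water.
Total added water ≈ 2.723×10^15 m³ over 3.47×10^14 m² → Δh = 7.85 m.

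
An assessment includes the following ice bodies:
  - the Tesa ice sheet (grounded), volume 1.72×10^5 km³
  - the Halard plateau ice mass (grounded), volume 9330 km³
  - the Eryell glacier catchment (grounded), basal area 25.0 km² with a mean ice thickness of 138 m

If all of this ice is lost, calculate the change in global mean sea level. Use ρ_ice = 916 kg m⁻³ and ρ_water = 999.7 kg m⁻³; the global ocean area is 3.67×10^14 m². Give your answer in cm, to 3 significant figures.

≈ 45.3 cm

Tesa: 1.72×10^5 km³ × (916/999.7) = 1.576×10^5 km³ of water.
Halard: 9330 km³ × (916/999.7) = 8549 km³ of water.
Eryell: ice volume = 25.0 km² × 138 m = 3.450 km³; 3.450 × (916/999.7) = 3.161 km³ of water.
Total added water ≈ 1.662×10^14 m³ over 3.67×10^14 m² → Δh = 0.453 m = 45.3 cm.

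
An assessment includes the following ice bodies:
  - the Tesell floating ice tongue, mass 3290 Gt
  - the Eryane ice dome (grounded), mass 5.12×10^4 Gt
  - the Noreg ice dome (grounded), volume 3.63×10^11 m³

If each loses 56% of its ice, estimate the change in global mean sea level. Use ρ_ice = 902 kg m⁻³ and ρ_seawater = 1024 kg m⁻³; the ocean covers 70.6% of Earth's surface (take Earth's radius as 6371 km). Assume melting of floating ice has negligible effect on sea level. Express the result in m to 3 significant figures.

The Tesell floating ice tongue is floating and already displaces its own weight of water, so its melt adds essentially nothing to sea level.
Eryane: 0.56 × 5.12×10^4 Gt = 2.867×10^16 kg; dividing by ρ_w = 1024 kg m⁻³ gives 2.800×10^13 m³ of water.
Noreg: 0.56 × 3.63×10^11 m³ × (902/1024) = 1.791×10^11 m³ of water.
Total added water ≈ 2.818×10^13 m³ over 3.60×10^14 m² → Δh = 0.0783 m.

≈ 0.0783 m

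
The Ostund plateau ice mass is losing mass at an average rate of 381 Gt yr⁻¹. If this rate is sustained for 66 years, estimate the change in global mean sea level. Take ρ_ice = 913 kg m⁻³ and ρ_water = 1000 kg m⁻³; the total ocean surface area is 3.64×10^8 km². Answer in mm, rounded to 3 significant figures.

Total mass lost = 381 Gt/yr × 66 yr = 2.515×10^4 Gt = 2.515×10^16 kg.
ρ_w = 1000 kg m⁻³, so water volume = 2.515×10^16 / 1000 = 2.515×10^13 m³.
Δh = 2.515×10^13 / 3.64×10^14 = 0.0691 m = 69.1 mm.

≈ 69.1 mm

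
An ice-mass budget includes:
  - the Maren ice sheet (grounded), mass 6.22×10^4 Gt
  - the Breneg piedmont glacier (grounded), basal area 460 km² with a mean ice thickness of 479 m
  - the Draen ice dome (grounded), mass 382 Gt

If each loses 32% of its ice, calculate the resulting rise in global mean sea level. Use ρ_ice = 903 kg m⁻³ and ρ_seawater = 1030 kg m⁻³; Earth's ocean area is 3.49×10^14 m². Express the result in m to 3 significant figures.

Maren: 0.32 × 6.22×10^4 Gt = 1.990×10^16 kg; dividing by ρ_w = 1030 kg m⁻³ gives 1.932×10^13 m³ of water.
Breneg: ice volume = 460 km² × 479 m = 220.3 km³; 0.32 × 220.3 × (903/1030) = 61.81 km³ of water.
Draen: 0.32 × 382 Gt = 1.222×10^14 kg; dividing by ρ_w = 1030 kg m⁻³ gives 1.187×10^11 m³ of water.
Total added water ≈ 1.950×10^13 m³ over 3.49×10^14 m² → Δh = 0.0559 m.

≈ 0.0559 m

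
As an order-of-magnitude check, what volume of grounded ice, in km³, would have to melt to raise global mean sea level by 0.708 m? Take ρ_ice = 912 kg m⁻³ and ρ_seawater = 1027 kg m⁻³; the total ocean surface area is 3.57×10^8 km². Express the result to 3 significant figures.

≈ 2.85×10^5 km³

Required water volume = Δh × A = 0.708 m × 3.57×10^14 m² = 2.528×10^14 m³ = 2.528×10^5 km³.
Ice volume = water volume × ρ_w/ρ_ice = 2.528×10^5 × 1027/912 = 2.85×10^5 km³.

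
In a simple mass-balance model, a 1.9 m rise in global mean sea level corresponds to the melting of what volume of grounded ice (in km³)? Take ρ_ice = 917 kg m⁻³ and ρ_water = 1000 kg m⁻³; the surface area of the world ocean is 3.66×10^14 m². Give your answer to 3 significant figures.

≈ 7.58×10^5 km³

Required water volume = Δh × A = 1.9 m × 3.66×10^14 m² = 6.954×10^14 m³ = 6.954×10^5 km³.
Ice volume = water volume × ρ_w/ρ_ice = 6.954×10^5 × 1000/917 = 7.58×10^5 km³.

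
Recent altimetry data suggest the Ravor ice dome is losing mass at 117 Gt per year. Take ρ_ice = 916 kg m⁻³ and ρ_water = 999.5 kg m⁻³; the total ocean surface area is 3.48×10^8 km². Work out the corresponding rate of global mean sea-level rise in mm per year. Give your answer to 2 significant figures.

≈ 0.34 mm/yr

ρ_w = 999.5 kg m⁻³. Annual water volume added = 117 Gt / ρ_w = 1.170×10^14 kg / 999.5 kg m⁻³ = 1.171×10^11 m³.
Δh per year = 1.171×10^11 / 3.48×10^14 = 3.36×10^-4 m = 0.34 mm.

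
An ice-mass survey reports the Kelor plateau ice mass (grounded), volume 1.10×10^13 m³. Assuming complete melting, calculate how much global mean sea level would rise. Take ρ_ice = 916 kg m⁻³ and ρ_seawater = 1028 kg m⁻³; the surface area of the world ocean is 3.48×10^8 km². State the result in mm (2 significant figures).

Kelor: 1.10×10^13 m³ × (916/1028) = 9.802×10^12 m³ of water.
Spread over 3.48×10^14 m² of ocean, Δh = 9.802×10^12 / 3.48×10^14 = 0.0282 m = 28 mm.

≈ 28 mm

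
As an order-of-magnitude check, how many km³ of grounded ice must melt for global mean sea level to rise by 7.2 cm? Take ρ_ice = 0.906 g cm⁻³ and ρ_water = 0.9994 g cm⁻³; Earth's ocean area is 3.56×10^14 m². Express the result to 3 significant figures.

Required water volume = Δh × A = 0.072 m × 3.56×10^14 m² = 2.563×10^13 m³ = 2.563×10^4 km³.
Ice volume = water volume × ρ_w/ρ_ice = 2.563×10^4 × 999.4/906 = 2.83×10^4 km³.

≈ 2.83×10^4 km³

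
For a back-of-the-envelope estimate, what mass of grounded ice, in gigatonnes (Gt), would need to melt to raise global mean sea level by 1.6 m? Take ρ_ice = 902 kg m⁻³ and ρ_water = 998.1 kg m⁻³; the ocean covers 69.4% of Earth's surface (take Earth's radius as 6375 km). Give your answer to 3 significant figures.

Required water volume = Δh × A = 1.6 m × 3.54×10^14 m² = 5.671×10^14 m³.
ρ_w = 998.1 kg m⁻³, so the mass of water = 5.671×10^14 m³ × 998.1 kg m⁻³ = 5.660×10^17 kg = 5.66×10^5 Gt (and the same mass of ice, by conservation).

≈ 5.66×10^5 Gt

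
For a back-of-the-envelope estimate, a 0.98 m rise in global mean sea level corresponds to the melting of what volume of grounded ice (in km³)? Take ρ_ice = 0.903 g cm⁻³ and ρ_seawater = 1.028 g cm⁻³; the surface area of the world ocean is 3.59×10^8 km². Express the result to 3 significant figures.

≈ 4.01×10^5 km³

Required water volume = Δh × A = 0.98 m × 3.59×10^14 m² = 3.518×10^14 m³ = 3.518×10^5 km³.
Ice volume = water volume × ρ_w/ρ_ice = 3.518×10^5 × 1028/903 = 4.01×10^5 km³.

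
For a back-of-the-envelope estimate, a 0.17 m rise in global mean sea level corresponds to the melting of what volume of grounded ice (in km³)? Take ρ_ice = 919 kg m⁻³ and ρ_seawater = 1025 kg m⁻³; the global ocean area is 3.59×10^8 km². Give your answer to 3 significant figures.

Required water volume = Δh × A = 0.17 m × 3.59×10^14 m² = 6.103×10^13 m³ = 6.103×10^4 km³.
Ice volume = water volume × ρ_w/ρ_ice = 6.103×10^4 × 1025/919 = 6.81×10^4 km³.

≈ 6.81×10^4 km³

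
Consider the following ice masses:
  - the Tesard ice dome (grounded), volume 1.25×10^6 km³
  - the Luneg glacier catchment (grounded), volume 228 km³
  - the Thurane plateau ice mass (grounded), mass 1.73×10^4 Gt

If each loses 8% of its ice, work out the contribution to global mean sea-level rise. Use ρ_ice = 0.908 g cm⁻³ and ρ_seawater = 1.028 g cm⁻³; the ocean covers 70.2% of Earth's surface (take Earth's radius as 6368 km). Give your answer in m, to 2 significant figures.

Tesard: 0.08 × 1.25×10^6 km³ × (908/1028) = 8.833×10^4 km³ of water.
Luneg: 0.08 × 228 km³ × (908/1028) = 16.11 km³ of water.
Thurane: 0.08 × 1.73×10^4 Gt = 1.384×10^15 kg; dividing by ρ_w = 1.028 g cm⁻³ = 1028 kg m⁻³ gives 1.346×10^12 m³ of water.
Total added water ≈ 8.969×10^13 m³ over 3.58×10^14 m² → Δh = 0.251 m.

≈ 0.25 m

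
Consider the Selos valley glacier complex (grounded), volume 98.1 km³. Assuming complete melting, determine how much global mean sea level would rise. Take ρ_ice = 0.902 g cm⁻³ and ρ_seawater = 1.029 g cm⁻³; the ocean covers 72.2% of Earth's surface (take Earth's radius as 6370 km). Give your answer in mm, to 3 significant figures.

≈ 0.234 mm

Selos: 98.1 km³ × (902/1029) = 85.99 km³ of water.
Spread over 3.68×10^14 m² of ocean, Δh = 8.599×10^10 / 3.68×10^14 = 2.34×10^-4 m = 0.234 mm.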